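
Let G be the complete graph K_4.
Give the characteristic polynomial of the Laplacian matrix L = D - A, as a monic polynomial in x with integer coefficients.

The graph has 4 vertices and degree multiset [3, 3, 3, 3]; D is the diagonal matrix of degrees and L = D - A. L has integer entries, so p(x) = det(xI - L) has integer coefficients. Expanding the determinant yields x^4 - 12x^3 + 48x^2 - 64x. The coefficient of x^3 equals -trace(L) = -12, matching the sum of degrees.

x^4 - 12x^3 + 48x^2 - 64x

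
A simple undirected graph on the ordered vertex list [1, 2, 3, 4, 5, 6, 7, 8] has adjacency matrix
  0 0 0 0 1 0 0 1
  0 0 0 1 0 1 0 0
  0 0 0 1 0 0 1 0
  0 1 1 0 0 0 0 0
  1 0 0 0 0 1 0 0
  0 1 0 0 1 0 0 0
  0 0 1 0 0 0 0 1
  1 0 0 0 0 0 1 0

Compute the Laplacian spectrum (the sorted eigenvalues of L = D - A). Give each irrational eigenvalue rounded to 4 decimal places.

[0, 0.5858, 0.5858, 2, 2, 3.4142, 3.4142, 4]

With the vertex order [1, 2, 3, 4, 5, 6, 7, 8], the degrees are [2, 2, 2, 2, 2, 2, 2, 2], giving D = diag(2, 2, 2, 2, 2, 2, 2, 2) and L = D - A. Diagonalising L (or applying a numerical eigensolver to the 8x8 matrix) gives the spectrum above. The single zero eigenvalue shows the graph is connected. By the matrix-tree theorem the graph has (1/8) * product of the nonzero eigenvalues = 8 spanning trees.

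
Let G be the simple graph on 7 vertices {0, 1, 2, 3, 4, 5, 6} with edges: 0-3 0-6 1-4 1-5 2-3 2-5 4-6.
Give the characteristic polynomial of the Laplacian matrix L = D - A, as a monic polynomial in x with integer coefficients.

Reading degrees in the order [0, 1, 2, 3, 4, 5, 6] gives [2, 2, 2, 2, 2, 2, 2]; set D = diag(2, 2, 2, 2, 2, 2, 2) and form L = D - A. Computing det(xI - L) by cofactor expansion (or equivalently via sum-over-permutations) gives x^7 - 14x^6 + 77x^5 - 210x^4 + 294x^3 - 196x^2 + 49x. The coefficient of x^6 equals -trace(L) = -14, matching the sum of degrees.

x^7 - 14x^6 + 77x^5 - 210x^4 + 294x^3 - 196x^2 + 49x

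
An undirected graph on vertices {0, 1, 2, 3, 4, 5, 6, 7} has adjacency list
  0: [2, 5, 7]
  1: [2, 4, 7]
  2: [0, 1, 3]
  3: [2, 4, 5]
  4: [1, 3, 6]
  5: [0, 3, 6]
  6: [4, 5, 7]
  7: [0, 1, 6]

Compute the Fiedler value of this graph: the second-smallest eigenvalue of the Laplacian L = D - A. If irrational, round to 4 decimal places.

Reading degrees in the order [0, 1, 2, 3, 4, 5, 6, 7] gives [3, 3, 3, 3, 3, 3, 3, 3]; set D = diag(3, 3, 3, 3, 3, 3, 3, 3) and form L = D - A. The sorted Laplacian eigenvalues are [0, 2, 2, 2, 4, 4, 4, 6]; the algebraic connectivity is the second entry, 2. The eigenvalues sum to 24, which equals trace(L) = 2|E|. The largest eigenvalue, 6, is at most the vertex count 8.

2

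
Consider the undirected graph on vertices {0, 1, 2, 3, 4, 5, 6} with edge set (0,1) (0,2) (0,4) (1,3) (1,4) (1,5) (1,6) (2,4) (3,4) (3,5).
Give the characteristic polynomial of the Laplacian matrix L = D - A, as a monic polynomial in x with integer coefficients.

x^7 - 20x^6 + 156x^5 - 600x^4 + 1181x^3 - 1106x^2 + 385x

Reading degrees in the order [0, 1, 2, 3, 4, 5, 6] gives [3, 5, 2, 3, 4, 2, 1]; set D = diag(3, 5, 2, 3, 4, 2, 1) and form L = D - A. Computing det(xI - L) by cofactor expansion (or equivalently via sum-over-permutations) gives x^7 - 20x^6 + 156x^5 - 600x^4 + 1181x^3 - 1106x^2 + 385x. Since p(0) = det(-L) = 0, x divides p(x). There is one zero in the spectrum, matching the 1 component. The eigenvalues sum to 20, which equals trace(L) = 2|E|.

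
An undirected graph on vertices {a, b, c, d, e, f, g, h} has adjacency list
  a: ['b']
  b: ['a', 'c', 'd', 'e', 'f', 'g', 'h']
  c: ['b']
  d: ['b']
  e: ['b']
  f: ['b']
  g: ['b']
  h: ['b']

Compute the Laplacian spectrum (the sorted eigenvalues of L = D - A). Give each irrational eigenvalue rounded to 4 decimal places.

Reading degrees in the order [a, b, c, d, e, f, g, h] gives [1, 7, 1, 1, 1, 1, 1, 1]; set D = diag(1, 7, 1, 1, 1, 1, 1, 1) and form L = D - A. Diagonalising L (or applying a numerical eigensolver to the 8x8 matrix) gives the spectrum above. The single zero eigenvalue shows the graph is connected. There is one zero in the spectrum, matching the 1 component.

[0, 1, 1, 1, 1, 1, 1, 8]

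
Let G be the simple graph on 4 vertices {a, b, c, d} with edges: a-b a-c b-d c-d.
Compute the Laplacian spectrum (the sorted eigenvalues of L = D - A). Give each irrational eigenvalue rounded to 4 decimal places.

[0, 2, 2, 4]

With the vertex order [a, b, c, d], the degrees are [2, 2, 2, 2], giving D = diag(2, 2, 2, 2) and L = D - A. Since every row of L sums to 0, the all-ones vector is in the kernel and 0 is an eigenvalue. The single zero eigenvalue shows the graph is connected. The largest eigenvalue, 4, is at most the vertex count 4. By the matrix-tree theorem the graph has (1/4) * product of the nonzero eigenvalues = 4 spanning trees.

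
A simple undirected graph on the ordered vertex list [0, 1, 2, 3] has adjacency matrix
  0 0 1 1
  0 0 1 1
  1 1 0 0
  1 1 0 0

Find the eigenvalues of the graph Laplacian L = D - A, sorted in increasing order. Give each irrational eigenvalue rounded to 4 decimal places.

With the vertex order [0, 1, 2, 3], the degrees are [2, 2, 2, 2], giving D = diag(2, 2, 2, 2) and L = D - A. The multiplicity of 0 as a Laplacian eigenvalue equals the number of connected components. The single zero eigenvalue shows the graph is connected. The eigenvalues sum to 8, which equals trace(L) = 2|E|.

[0, 2, 2, 4]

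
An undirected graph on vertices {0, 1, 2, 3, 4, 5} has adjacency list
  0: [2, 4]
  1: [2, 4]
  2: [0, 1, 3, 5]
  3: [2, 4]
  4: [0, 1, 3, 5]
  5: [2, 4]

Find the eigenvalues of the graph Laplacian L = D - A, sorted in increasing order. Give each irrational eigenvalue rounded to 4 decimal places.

Each diagonal entry of L is the vertex degree and each off-diagonal entry is -1 where an edge is present, 0 otherwise; in the order [0, 1, 2, 3, 4, 5] the diagonal is [2, 2, 4, 2, 4, 2]. Diagonalising L (or applying a numerical eigensolver to the 6x6 matrix) gives the spectrum above. The single zero eigenvalue shows the graph is connected.

[0, 2, 2, 2, 4, 6]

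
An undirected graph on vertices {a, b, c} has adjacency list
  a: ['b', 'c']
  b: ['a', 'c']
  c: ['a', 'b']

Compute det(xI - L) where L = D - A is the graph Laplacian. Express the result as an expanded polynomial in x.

x^3 - 6x^2 + 9x

Each diagonal entry of L is the vertex degree and each off-diagonal entry is -1 where an edge is present, 0 otherwise; in the order [a, b, c] the diagonal is [2, 2, 2]. The eigenvalues of L are [0, 3, 3]; the characteristic polynomial is the product of (x - lambda_i), which multiplies out to x^3 - 6x^2 + 9x. The constant term is 0 because L is singular (the all-ones vector lies in its kernel). The eigenvalues sum to 6, which equals trace(L) = 2|E|.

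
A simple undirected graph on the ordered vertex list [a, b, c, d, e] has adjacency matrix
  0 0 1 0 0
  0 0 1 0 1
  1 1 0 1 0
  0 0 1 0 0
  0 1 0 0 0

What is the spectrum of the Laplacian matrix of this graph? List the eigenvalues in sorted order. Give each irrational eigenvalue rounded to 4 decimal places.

Reading degrees in the order [a, b, c, d, e] gives [1, 2, 3, 1, 1]; set D = diag(1, 2, 3, 1, 1) and form L = D - A. Since every row of L sums to 0, the all-ones vector is in the kernel and 0 is an eigenvalue. By the matrix-tree theorem the graph has (1/5) * product of the nonzero eigenvalues = 1 spanning tree.

[0, 0.5188, 1, 2.3111, 4.1701]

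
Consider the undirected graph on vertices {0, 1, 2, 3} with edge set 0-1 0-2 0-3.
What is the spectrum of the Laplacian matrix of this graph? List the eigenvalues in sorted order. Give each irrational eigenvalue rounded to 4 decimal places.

[0, 1, 1, 4]

Each diagonal entry of L is the vertex degree and each off-diagonal entry is -1 where an edge is present, 0 otherwise; in the order [0, 1, 2, 3] the diagonal is [3, 1, 1, 1]. Since every row of L sums to 0, the all-ones vector is in the kernel and 0 is an eigenvalue. The single zero eigenvalue shows the graph is connected.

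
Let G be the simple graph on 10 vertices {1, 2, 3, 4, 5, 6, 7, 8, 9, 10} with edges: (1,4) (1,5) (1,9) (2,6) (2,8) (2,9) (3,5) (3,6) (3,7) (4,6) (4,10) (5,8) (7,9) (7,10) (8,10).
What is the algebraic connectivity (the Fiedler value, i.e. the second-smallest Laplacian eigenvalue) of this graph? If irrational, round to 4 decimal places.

2

With the vertex order [1, 2, 3, 4, 5, 6, 7, 8, 9, 10], the degrees are [3, 3, 3, 3, 3, 3, 3, 3, 3, 3], giving D = diag(3, 3, 3, 3, 3, 3, 3, 3, 3, 3) and L = D - A. The sorted Laplacian eigenvalues are [0, 2, 2, 2, 2, 2, 5, 5, 5, 5]; the algebraic connectivity is the second entry, 2. By the matrix-tree theorem the graph has (1/10) * product of the nonzero eigenvalues = 2000 spanning trees.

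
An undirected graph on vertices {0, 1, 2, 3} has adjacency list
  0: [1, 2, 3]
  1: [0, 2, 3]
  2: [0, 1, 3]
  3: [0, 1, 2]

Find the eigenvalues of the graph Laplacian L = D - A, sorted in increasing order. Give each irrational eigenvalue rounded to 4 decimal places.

Each diagonal entry of L is the vertex degree and each off-diagonal entry is -1 where an edge is present, 0 otherwise; in the order [0, 1, 2, 3] the diagonal is [3, 3, 3, 3]. Since every row of L sums to 0, the all-ones vector is in the kernel and 0 is an eigenvalue. The single zero eigenvalue shows the graph is connected. The largest eigenvalue, 4, is at most the vertex count 4.

[0, 4, 4, 4]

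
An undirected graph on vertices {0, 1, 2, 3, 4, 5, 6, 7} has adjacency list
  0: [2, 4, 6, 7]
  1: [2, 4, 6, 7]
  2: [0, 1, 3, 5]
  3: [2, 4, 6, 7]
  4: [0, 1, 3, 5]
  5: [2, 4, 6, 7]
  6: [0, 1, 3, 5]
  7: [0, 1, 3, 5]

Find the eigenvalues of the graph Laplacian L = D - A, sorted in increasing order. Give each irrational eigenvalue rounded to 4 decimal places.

With the vertex order [0, 1, 2, 3, 4, 5, 6, 7], the degrees are [4, 4, 4, 4, 4, 4, 4, 4], giving D = diag(4, 4, 4, 4, 4, 4, 4, 4) and L = D - A. Diagonalising L (or applying a numerical eigensolver to the 8x8 matrix) gives the spectrum above. The single zero eigenvalue shows the graph is connected. By the matrix-tree theorem the graph has (1/8) * product of the nonzero eigenvalues = 4096 spanning trees. The eigenvalues sum to 32, which equals trace(L) = 2|E|.

[0, 4, 4, 4, 4, 4, 4, 8]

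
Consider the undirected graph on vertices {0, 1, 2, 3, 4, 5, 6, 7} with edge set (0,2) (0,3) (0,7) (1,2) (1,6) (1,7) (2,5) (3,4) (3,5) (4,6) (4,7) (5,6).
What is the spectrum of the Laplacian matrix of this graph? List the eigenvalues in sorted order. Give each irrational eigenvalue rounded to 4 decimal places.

[0, 2, 2, 2, 4, 4, 4, 6]

Each diagonal entry of L is the vertex degree and each off-diagonal entry is -1 where an edge is present, 0 otherwise; in the order [0, 1, 2, 3, 4, 5, 6, 7] the diagonal is [3, 3, 3, 3, 3, 3, 3, 3]. Since every row of L sums to 0, the all-ones vector is in the kernel and 0 is an eigenvalue. The single zero eigenvalue shows the graph is connected. The largest eigenvalue, 6, is at most the vertex count 8.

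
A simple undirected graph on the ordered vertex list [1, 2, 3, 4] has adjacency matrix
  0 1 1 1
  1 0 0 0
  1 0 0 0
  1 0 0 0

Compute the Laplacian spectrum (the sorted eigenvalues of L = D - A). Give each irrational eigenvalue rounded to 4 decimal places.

With the vertex order [1, 2, 3, 4], the degrees are [3, 1, 1, 1], giving D = diag(3, 1, 1, 1) and L = D - A. L is symmetric positive semidefinite, so every eigenvalue is real and nonnegative.

[0, 1, 1, 4]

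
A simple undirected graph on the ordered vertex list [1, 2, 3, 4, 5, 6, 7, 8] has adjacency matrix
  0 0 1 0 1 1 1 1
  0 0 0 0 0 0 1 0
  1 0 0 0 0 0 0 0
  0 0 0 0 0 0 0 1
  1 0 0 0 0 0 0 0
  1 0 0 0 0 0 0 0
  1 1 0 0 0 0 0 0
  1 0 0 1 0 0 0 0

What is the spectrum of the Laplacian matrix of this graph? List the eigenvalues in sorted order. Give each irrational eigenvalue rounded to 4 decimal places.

[0, 0.3820, 0.5607, 1, 1, 2.3389, 2.6180, 6.1004]

Each diagonal entry of L is the vertex degree and each off-diagonal entry is -1 where an edge is present, 0 otherwise; in the order [1, 2, 3, 4, 5, 6, 7, 8] the diagonal is [5, 1, 1, 1, 1, 1, 2, 2]. Diagonalising L (or applying a numerical eigensolver to the 8x8 matrix) gives the spectrum above. The single zero eigenvalue shows the graph is connected. The largest eigenvalue, 6.1004, is at most the vertex count 8. By the matrix-tree theorem the graph has (1/8) * product of the nonzero eigenvalues = 1 spanning tree.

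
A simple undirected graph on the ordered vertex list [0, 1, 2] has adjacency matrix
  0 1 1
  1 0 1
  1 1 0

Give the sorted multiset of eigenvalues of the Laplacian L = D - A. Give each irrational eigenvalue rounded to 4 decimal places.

Reading degrees in the order [0, 1, 2] gives [2, 2, 2]; set D = diag(2, 2, 2) and form L = D - A. L is symmetric positive semidefinite, so every eigenvalue is real and nonnegative. There is one zero in the spectrum, matching the 1 component. The eigenvalues sum to 6, which equals trace(L) = 2|E|.

[0, 3, 3]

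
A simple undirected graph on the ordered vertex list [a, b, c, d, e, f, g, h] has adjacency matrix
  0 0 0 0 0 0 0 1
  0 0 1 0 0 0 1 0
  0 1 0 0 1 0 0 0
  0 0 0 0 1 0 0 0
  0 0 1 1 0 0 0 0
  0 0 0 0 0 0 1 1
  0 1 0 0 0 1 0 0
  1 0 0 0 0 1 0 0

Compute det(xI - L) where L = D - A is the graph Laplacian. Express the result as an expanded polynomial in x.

Each diagonal entry of L is the vertex degree and each off-diagonal entry is -1 where an edge is present, 0 otherwise; in the order [a, b, c, d, e, f, g, h] the diagonal is [1, 2, 2, 1, 2, 2, 2, 2]. Computing det(xI - L) by cofactor expansion (or equivalently via sum-over-permutations) gives x^8 - 14x^7 + 78x^6 - 220x^5 + 330x^4 - 252x^3 + 84x^2 - 8x. The constant term is 0 because L is singular (the all-ones vector lies in its kernel). There is one zero in the spectrum, matching the 1 component. The largest eigenvalue, 3.8478, is at most the vertex count 8.

x^8 - 14x^7 + 78x^6 - 220x^5 + 330x^4 - 252x^3 + 84x^2 - 8x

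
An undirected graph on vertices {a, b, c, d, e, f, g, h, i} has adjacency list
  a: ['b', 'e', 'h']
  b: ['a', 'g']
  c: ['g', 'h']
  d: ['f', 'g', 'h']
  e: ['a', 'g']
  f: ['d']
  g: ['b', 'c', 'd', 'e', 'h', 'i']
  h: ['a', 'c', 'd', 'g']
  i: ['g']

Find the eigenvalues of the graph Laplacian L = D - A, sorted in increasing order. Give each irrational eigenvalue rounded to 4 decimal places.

[0, 0.6408, 0.9574, 1.5157, 2, 2.9124, 3.5018, 5.2723, 7.1996]

With the vertex order [a, b, c, d, e, f, g, h, i], the degrees are [3, 2, 2, 3, 2, 1, 6, 4, 1], giving D = diag(3, 2, 2, 3, 2, 1, 6, 4, 1) and L = D - A. The multiplicity of 0 as a Laplacian eigenvalue equals the number of connected components. There is one zero in the spectrum, matching the 1 component. The eigenvalues sum to 24, which equals trace(L) = 2|E|.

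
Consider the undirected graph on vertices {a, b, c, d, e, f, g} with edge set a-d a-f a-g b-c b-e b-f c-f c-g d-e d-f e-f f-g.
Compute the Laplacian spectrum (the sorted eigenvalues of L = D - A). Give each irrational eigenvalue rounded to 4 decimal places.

[0, 2, 2, 4, 4, 5, 7]

With the vertex order [a, b, c, d, e, f, g], the degrees are [3, 3, 3, 3, 3, 6, 3], giving D = diag(3, 3, 3, 3, 3, 6, 3) and L = D - A. Since every row of L sums to 0, the all-ones vector is in the kernel and 0 is an eigenvalue. There is one zero in the spectrum, matching the 1 component. The largest eigenvalue, 7, is at most the vertex count 7.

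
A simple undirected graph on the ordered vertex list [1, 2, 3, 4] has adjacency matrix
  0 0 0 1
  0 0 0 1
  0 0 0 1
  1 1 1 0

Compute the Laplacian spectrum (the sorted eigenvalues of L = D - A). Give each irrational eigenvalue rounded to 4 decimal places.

[0, 1, 1, 4]

Reading degrees in the order [1, 2, 3, 4] gives [1, 1, 1, 3]; set D = diag(1, 1, 1, 3) and form L = D - A. The multiplicity of 0 as a Laplacian eigenvalue equals the number of connected components. There is one zero in the spectrum, matching the 1 component.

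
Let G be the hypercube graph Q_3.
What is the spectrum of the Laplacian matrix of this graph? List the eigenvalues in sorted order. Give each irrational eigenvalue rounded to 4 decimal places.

[0, 2, 2, 2, 4, 4, 4, 6]

The graph has 8 vertices and degree multiset [3, 3, 3, 3, 3, 3, 3, 3]; D is the diagonal matrix of degrees and L = D - A. The multiplicity of 0 as a Laplacian eigenvalue equals the number of connected components. The single zero eigenvalue shows the graph is connected. There is one zero in the spectrum, matching the 1 component. The eigenvalues sum to 24, which equals trace(L) = 2|E|.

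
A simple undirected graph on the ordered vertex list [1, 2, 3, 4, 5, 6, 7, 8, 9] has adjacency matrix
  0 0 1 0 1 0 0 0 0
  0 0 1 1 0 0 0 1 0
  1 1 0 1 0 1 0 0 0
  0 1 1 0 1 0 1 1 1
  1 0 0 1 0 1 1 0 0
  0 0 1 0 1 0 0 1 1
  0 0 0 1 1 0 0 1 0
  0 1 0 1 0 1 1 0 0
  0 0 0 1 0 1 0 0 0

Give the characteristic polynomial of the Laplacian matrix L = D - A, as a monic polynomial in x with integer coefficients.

Each diagonal entry of L is the vertex degree and each off-diagonal entry is -1 where an edge is present, 0 otherwise; in the order [1, 2, 3, 4, 5, 6, 7, 8, 9] the diagonal is [2, 3, 4, 6, 4, 4, 3, 4, 2]. L has integer entries, so p(x) = det(xI - L) has integer coefficients. Expanding the determinant yields x^9 - 32x^8 + 433x^7 - 3232x^6 + 14533x^5 - 40244x^4 + 66916x^3 - 61024x^2 + 23364x. The constant term is 0 because L is singular (the all-ones vector lies in its kernel). There is one zero in the spectrum, matching the 1 component.

x^9 - 32x^8 + 433x^7 - 3232x^6 + 14533x^5 - 40244x^4 + 66916x^3 - 61024x^2 + 23364x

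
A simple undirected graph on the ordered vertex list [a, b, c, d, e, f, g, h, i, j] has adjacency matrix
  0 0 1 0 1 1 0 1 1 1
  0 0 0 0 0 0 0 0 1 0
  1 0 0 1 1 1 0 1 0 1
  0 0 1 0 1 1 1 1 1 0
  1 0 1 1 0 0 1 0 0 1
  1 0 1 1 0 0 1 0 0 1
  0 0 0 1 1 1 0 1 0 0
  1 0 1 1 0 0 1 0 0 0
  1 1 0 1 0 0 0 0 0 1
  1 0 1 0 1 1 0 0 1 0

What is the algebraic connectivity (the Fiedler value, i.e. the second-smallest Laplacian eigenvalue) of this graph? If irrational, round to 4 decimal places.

0.7910

Each diagonal entry of L is the vertex degree and each off-diagonal entry is -1 where an edge is present, 0 otherwise; in the order [a, b, c, d, e, f, g, h, i, j] the diagonal is [6, 1, 6, 6, 5, 5, 4, 4, 4, 5]. Computing the eigenvalues of L and sorting gives [0, 0.7910, 3.1632, 4.1836, 4.4809, 5, 5.8904, 6.6297, 7.5126, 8.3486]. The Fiedler value lambda_2 = 0.7910 is strictly positive, so the graph is connected. By the matrix-tree theorem the graph has (1/10) * product of the nonzero eigenvalues = 57445 spanning trees.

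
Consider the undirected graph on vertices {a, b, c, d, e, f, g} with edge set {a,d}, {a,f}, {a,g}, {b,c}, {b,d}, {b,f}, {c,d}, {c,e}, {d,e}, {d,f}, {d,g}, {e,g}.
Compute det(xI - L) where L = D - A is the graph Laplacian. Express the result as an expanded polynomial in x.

With the vertex order [a, b, c, d, e, f, g], the degrees are [3, 3, 3, 6, 3, 3, 3], giving D = diag(3, 3, 3, 6, 3, 3, 3) and L = D - A. Computing det(xI - L) by cofactor expansion (or equivalently via sum-over-permutations) gives x^7 - 24x^6 + 231x^5 - 1140x^4 + 3036x^3 - 4128x^2 + 2240x. The coefficient of x^6 equals -trace(L) = -24, matching the sum of degrees.

x^7 - 24x^6 + 231x^5 - 1140x^4 + 3036x^3 - 4128x^2 + 2240x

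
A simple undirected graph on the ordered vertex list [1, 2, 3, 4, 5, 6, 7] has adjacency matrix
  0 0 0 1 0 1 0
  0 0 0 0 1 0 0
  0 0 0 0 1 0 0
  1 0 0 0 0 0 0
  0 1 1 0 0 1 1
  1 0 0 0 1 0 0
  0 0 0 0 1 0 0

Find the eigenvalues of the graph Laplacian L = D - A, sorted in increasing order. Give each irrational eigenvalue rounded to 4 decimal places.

[0, 0.2955, 1, 1, 1.4911, 3.1169, 5.0965]

Reading degrees in the order [1, 2, 3, 4, 5, 6, 7] gives [2, 1, 1, 1, 4, 2, 1]; set D = diag(2, 1, 1, 1, 4, 2, 1) and form L = D - A. L is symmetric positive semidefinite, so every eigenvalue is real and nonnegative. The single zero eigenvalue shows the graph is connected. By the matrix-tree theorem the graph has (1/7) * product of the nonzero eigenvalues = 1 spanning tree.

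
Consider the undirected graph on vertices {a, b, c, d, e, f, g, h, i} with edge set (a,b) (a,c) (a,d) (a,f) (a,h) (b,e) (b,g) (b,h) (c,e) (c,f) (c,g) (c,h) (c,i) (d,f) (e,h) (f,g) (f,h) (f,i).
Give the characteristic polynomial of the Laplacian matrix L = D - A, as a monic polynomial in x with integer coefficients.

With the vertex order [a, b, c, d, e, f, g, h, i], the degrees are [5, 4, 6, 2, 3, 6, 3, 5, 2], giving D = diag(5, 4, 6, 2, 3, 6, 3, 5, 2) and L = D - A. Computing det(xI - L) by cofactor expansion (or equivalently via sum-over-permutations) gives x^9 - 36x^8 + 548x^7 - 4592x^6 + 23090x^5 - 71106x^4 + 130576x^3 - 130480x^2 + 54324x. Since p(0) = det(-L) = 0, x divides p(x). By the matrix-tree theorem the graph has (1/9) * product of the nonzero eigenvalues = 6036 spanning trees.

x^9 - 36x^8 + 548x^7 - 4592x^6 + 23090x^5 - 71106x^4 + 130576x^3 - 130480x^2 + 54324x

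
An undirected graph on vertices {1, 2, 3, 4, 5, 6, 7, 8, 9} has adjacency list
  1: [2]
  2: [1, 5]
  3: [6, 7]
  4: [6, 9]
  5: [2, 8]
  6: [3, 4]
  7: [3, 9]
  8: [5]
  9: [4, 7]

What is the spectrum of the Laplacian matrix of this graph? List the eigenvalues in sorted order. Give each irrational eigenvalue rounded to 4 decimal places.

[0, 0, 0.5858, 1.3820, 1.3820, 2, 3.4142, 3.6180, 3.6180]

Reading degrees in the order [1, 2, 3, 4, 5, 6, 7, 8, 9] gives [1, 2, 2, 2, 2, 2, 2, 1, 2]; set D = diag(1, 2, 2, 2, 2, 2, 2, 1, 2) and form L = D - A. Since every row of L sums to 0, the all-ones vector is in the kernel and 0 is an eigenvalue. The 2 zero eigenvalues correspond to the 2 connected components. The eigenvalues sum to 16, which equals trace(L) = 2|E|.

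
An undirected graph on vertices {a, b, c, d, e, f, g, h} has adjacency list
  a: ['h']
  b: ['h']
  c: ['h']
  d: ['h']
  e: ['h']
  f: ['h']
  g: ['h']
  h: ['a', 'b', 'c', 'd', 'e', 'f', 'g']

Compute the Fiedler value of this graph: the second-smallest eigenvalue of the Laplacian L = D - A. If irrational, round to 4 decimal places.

1

Each diagonal entry of L is the vertex degree and each off-diagonal entry is -1 where an edge is present, 0 otherwise; in the order [a, b, c, d, e, f, g, h] the diagonal is [1, 1, 1, 1, 1, 1, 1, 7]. The smallest Laplacian eigenvalue is always 0. The next one, lambda_2 = 1, measures how hard the graph is to disconnect: larger values mean better connectivity. There is one zero in the spectrum, matching the 1 component.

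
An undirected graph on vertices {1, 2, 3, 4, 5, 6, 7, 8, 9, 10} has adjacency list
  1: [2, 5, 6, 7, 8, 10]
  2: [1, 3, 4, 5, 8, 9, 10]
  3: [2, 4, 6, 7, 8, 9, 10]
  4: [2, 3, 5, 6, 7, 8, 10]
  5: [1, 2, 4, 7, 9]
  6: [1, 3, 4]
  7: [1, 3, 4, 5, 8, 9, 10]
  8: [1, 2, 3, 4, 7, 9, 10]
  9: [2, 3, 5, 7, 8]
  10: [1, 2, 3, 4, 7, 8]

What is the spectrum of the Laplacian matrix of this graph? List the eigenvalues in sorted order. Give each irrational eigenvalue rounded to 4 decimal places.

[0, 2.8554, 4.7493, 5.1032, 6.2820, 7, 7.6333, 8.2497, 8.7779, 9.3493]

With the vertex order [1, 2, 3, 4, 5, 6, 7, 8, 9, 10], the degrees are [6, 7, 7, 7, 5, 3, 7, 7, 5, 6], giving D = diag(6, 7, 7, 7, 5, 3, 7, 7, 5, 6) and L = D - A. The multiplicity of 0 as a Laplacian eigenvalue equals the number of connected components. There is one zero in the spectrum, matching the 1 component.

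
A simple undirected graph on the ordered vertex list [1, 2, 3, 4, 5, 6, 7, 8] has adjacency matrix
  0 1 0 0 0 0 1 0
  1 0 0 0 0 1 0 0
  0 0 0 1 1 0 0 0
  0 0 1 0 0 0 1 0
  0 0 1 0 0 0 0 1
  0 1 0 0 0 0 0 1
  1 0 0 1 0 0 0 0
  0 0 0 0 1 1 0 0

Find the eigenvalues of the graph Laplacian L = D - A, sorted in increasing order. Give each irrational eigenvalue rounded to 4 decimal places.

Reading degrees in the order [1, 2, 3, 4, 5, 6, 7, 8] gives [2, 2, 2, 2, 2, 2, 2, 2]; set D = diag(2, 2, 2, 2, 2, 2, 2, 2) and form L = D - A. Diagonalising L (or applying a numerical eigensolver to the 8x8 matrix) gives the spectrum above. The eigenvalues sum to 16, which equals trace(L) = 2|E|.

[0, 0.5858, 0.5858, 2, 2, 3.4142, 3.4142, 4]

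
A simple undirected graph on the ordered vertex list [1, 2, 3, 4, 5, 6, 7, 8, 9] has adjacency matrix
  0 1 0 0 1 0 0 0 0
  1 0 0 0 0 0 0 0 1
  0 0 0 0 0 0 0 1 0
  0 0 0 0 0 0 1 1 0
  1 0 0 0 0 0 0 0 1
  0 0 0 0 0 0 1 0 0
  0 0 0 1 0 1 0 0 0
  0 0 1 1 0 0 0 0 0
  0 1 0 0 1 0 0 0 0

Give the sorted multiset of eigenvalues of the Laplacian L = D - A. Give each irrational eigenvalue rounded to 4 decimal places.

[0, 0, 0.3820, 1.3820, 2, 2, 2.6180, 3.6180, 4]

Reading degrees in the order [1, 2, 3, 4, 5, 6, 7, 8, 9] gives [2, 2, 1, 2, 2, 1, 2, 2, 2]; set D = diag(2, 2, 1, 2, 2, 1, 2, 2, 2) and form L = D - A. Since every row of L sums to 0, the all-ones vector is in the kernel and 0 is an eigenvalue. The 2 zero eigenvalues correspond to the 2 connected components. The largest eigenvalue, 4, is at most the vertex count 9.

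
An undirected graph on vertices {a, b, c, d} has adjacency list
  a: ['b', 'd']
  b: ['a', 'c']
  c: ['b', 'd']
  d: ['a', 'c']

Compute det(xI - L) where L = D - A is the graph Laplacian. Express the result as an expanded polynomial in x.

With the vertex order [a, b, c, d], the degrees are [2, 2, 2, 2], giving D = diag(2, 2, 2, 2) and L = D - A. The eigenvalues of L are [0, 2, 2, 4]; the characteristic polynomial is the product of (x - lambda_i), which multiplies out to x^4 - 8x^3 + 20x^2 - 16x. The coefficient of x^3 equals -trace(L) = -8, matching the sum of degrees. The largest eigenvalue, 4, is at most the vertex count 4. The eigenvalues sum to 8, which equals trace(L) = 2|E|.

x^4 - 8x^3 + 20x^2 - 16x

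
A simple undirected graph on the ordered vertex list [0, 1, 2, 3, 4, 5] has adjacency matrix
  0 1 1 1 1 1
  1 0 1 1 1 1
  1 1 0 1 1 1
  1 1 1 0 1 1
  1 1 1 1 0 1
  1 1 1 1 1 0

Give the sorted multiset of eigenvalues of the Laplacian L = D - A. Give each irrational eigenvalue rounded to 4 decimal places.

With the vertex order [0, 1, 2, 3, 4, 5], the degrees are [5, 5, 5, 5, 5, 5], giving D = diag(5, 5, 5, 5, 5, 5) and L = D - A. Diagonalising L (or applying a numerical eigensolver to the 6x6 matrix) gives the spectrum above. There is one zero in the spectrum, matching the 1 component.

[0, 6, 6, 6, 6, 6]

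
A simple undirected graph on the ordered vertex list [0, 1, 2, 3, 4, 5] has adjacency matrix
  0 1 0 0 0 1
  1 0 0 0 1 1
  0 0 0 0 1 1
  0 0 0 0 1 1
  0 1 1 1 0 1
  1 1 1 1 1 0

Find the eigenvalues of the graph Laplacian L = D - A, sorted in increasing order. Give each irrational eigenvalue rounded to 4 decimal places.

With the vertex order [0, 1, 2, 3, 4, 5], the degrees are [2, 3, 2, 2, 4, 5], giving D = diag(2, 3, 2, 2, 4, 5) and L = D - A. L is symmetric positive semidefinite, so every eigenvalue is real and nonnegative. The eigenvalues sum to 18, which equals trace(L) = 2|E|. By the matrix-tree theorem the graph has (1/6) * product of the nonzero eigenvalues = 52 spanning trees.

[0, 1.5188, 2, 3.3111, 5.1701, 6]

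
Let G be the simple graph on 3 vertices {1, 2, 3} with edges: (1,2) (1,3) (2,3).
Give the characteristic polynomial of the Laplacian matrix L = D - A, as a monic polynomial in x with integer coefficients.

Reading degrees in the order [1, 2, 3] gives [2, 2, 2]; set D = diag(2, 2, 2) and form L = D - A. Computing det(xI - L) by cofactor expansion (or equivalently via sum-over-permutations) gives x^3 - 6x^2 + 9x. The coefficient of x^2 equals -trace(L) = -6, matching the sum of degrees.

x^3 - 6x^2 + 9x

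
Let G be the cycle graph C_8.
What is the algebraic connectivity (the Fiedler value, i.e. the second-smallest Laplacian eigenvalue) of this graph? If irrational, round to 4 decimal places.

The graph has 8 vertices and degree multiset [2, 2, 2, 2, 2, 2, 2, 2]; D is the diagonal matrix of degrees and L = D - A. Computing the eigenvalues of L and sorting gives [0, 0.5858, 0.5858, 2, 2, 3.4142, 3.4142, 4]. The Fiedler value lambda_2 = 0.5858 is strictly positive, so the graph is connected.

0.5858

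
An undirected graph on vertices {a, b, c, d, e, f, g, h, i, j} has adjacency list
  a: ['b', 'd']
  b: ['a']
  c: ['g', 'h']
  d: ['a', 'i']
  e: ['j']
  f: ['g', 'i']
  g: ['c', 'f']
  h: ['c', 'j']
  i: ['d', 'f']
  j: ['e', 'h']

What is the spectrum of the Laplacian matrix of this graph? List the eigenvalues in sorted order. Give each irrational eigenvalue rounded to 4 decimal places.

[0, 0.0979, 0.3820, 0.8244, 1.3820, 2, 2.6180, 3.1756, 3.6180, 3.9021]

Reading degrees in the order [a, b, c, d, e, f, g, h, i, j] gives [2, 1, 2, 2, 1, 2, 2, 2, 2, 2]; set D = diag(2, 1, 2, 2, 1, 2, 2, 2, 2, 2) and form L = D - A. Since every row of L sums to 0, the all-ones vector is in the kernel and 0 is an eigenvalue. The single zero eigenvalue shows the graph is connected.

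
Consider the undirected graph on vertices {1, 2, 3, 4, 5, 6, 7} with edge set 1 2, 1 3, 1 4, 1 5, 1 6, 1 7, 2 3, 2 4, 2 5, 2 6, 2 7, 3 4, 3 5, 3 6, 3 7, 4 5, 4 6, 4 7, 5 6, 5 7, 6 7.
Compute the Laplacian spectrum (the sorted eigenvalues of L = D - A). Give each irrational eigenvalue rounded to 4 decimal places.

Reading degrees in the order [1, 2, 3, 4, 5, 6, 7] gives [6, 6, 6, 6, 6, 6, 6]; set D = diag(6, 6, 6, 6, 6, 6, 6) and form L = D - A. Diagonalising L (or applying a numerical eigensolver to the 7x7 matrix) gives the spectrum above. The single zero eigenvalue shows the graph is connected.

[0, 7, 7, 7, 7, 7, 7]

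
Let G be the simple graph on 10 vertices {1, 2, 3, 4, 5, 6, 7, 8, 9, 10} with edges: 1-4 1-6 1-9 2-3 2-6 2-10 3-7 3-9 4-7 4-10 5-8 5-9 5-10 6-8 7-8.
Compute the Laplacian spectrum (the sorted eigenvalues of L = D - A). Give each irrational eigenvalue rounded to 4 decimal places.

[0, 2, 2, 2, 2, 2, 5, 5, 5, 5]

Reading degrees in the order [1, 2, 3, 4, 5, 6, 7, 8, 9, 10] gives [3, 3, 3, 3, 3, 3, 3, 3, 3, 3]; set D = diag(3, 3, 3, 3, 3, 3, 3, 3, 3, 3) and form L = D - A. The multiplicity of 0 as a Laplacian eigenvalue equals the number of connected components. There is one zero in the spectrum, matching the 1 component.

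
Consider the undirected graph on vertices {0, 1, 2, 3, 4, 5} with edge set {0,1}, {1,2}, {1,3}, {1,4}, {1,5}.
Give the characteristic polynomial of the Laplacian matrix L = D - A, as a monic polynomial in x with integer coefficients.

x^6 - 10x^5 + 30x^4 - 40x^3 + 25x^2 - 6x

Each diagonal entry of L is the vertex degree and each off-diagonal entry is -1 where an edge is present, 0 otherwise; in the order [0, 1, 2, 3, 4, 5] the diagonal is [1, 5, 1, 1, 1, 1]. The eigenvalues of L are [0, 1, 1, 1, 1, 6]; the characteristic polynomial is the product of (x - lambda_i), which multiplies out to x^6 - 10x^5 + 30x^4 - 40x^3 + 25x^2 - 6x. Since p(0) = det(-L) = 0, x divides p(x). By the matrix-tree theorem the graph has (1/6) * product of the nonzero eigenvalues = 1 spanning tree.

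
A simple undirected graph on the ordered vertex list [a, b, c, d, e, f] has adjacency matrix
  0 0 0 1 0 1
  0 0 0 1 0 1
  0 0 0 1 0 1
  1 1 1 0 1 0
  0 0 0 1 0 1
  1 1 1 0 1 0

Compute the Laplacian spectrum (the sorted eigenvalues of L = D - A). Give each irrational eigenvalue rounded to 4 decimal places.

[0, 2, 2, 2, 4, 6]

Each diagonal entry of L is the vertex degree and each off-diagonal entry is -1 where an edge is present, 0 otherwise; in the order [a, b, c, d, e, f] the diagonal is [2, 2, 2, 4, 2, 4]. The multiplicity of 0 as a Laplacian eigenvalue equals the number of connected components. The single zero eigenvalue shows the graph is connected. The eigenvalues sum to 16, which equals trace(L) = 2|E|. The largest eigenvalue, 6, is at most the vertex count 6.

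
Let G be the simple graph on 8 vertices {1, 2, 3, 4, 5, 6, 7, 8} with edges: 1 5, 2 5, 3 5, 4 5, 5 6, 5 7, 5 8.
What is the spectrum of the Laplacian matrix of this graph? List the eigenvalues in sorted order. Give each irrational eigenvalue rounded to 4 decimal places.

With the vertex order [1, 2, 3, 4, 5, 6, 7, 8], the degrees are [1, 1, 1, 1, 7, 1, 1, 1], giving D = diag(1, 1, 1, 1, 7, 1, 1, 1) and L = D - A. Since every row of L sums to 0, the all-ones vector is in the kernel and 0 is an eigenvalue. The single zero eigenvalue shows the graph is connected. The largest eigenvalue, 8, is at most the vertex count 8. There is one zero in the spectrum, matching the 1 component.

[0, 1, 1, 1, 1, 1, 1, 8]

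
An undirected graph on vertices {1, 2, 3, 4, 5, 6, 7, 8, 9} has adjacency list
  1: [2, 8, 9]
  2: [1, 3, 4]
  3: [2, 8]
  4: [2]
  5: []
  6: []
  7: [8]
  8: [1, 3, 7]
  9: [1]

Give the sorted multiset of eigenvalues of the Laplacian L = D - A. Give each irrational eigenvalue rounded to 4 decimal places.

With the vertex order [1, 2, 3, 4, 5, 6, 7, 8, 9], the degrees are [3, 3, 2, 1, 0, 0, 1, 3, 1], giving D = diag(3, 3, 2, 1, 0, 0, 1, 3, 1) and L = D - A. Since every row of L sums to 0, the all-ones vector is in the kernel and 0 is an eigenvalue. The 3 zero eigenvalues correspond to the 3 connected components.

[0, 0, 0, 0.5858, 0.6837, 1.4206, 2.8654, 3.4142, 5.0303]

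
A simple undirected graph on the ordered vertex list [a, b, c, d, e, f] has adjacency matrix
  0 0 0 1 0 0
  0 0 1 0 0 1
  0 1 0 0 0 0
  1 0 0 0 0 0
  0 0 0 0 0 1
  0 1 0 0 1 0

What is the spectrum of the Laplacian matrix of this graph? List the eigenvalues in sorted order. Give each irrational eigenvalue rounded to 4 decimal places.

Each diagonal entry of L is the vertex degree and each off-diagonal entry is -1 where an edge is present, 0 otherwise; in the order [a, b, c, d, e, f] the diagonal is [1, 2, 1, 1, 1, 2]. Since every row of L sums to 0, the all-ones vector is in the kernel and 0 is an eigenvalue. The 2 zero eigenvalues correspond to the 2 connected components. The eigenvalues sum to 8, which equals trace(L) = 2|E|.

[0, 0, 0.5858, 2, 2, 3.4142]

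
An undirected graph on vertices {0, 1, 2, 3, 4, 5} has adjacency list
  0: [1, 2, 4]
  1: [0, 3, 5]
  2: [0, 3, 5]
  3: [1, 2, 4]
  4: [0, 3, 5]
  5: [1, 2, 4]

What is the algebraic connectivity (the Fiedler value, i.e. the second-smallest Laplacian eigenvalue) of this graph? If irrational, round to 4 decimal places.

3

Each diagonal entry of L is the vertex degree and each off-diagonal entry is -1 where an edge is present, 0 otherwise; in the order [0, 1, 2, 3, 4, 5] the diagonal is [3, 3, 3, 3, 3, 3]. The smallest Laplacian eigenvalue is always 0. The next one, lambda_2 = 3, measures how hard the graph is to disconnect: larger values mean better connectivity. The eigenvalues sum to 18, which equals trace(L) = 2|E|.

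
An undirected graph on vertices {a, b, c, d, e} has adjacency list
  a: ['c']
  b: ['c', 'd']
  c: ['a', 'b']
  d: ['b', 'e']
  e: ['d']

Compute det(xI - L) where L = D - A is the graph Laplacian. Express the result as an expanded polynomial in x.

Reading degrees in the order [a, b, c, d, e] gives [1, 2, 2, 2, 1]; set D = diag(1, 2, 2, 2, 1) and form L = D - A. Computing det(xI - L) by cofactor expansion (or equivalently via sum-over-permutations) gives x^5 - 8x^4 + 21x^3 - 20x^2 + 5x. The constant term is 0 because L is singular (the all-ones vector lies in its kernel). The largest eigenvalue, 3.6180, is at most the vertex count 5.

x^5 - 8x^4 + 21x^3 - 20x^2 + 5x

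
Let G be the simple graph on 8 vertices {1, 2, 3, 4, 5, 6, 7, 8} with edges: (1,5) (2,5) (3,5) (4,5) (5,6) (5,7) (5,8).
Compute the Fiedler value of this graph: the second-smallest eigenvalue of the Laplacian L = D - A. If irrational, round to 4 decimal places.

1

Each diagonal entry of L is the vertex degree and each off-diagonal entry is -1 where an edge is present, 0 otherwise; in the order [1, 2, 3, 4, 5, 6, 7, 8] the diagonal is [1, 1, 1, 1, 7, 1, 1, 1]. The sorted Laplacian eigenvalues are [0, 1, 1, 1, 1, 1, 1, 8]; the algebraic connectivity is the second entry, 1. By the matrix-tree theorem the graph has (1/8) * product of the nonzero eigenvalues = 1 spanning tree.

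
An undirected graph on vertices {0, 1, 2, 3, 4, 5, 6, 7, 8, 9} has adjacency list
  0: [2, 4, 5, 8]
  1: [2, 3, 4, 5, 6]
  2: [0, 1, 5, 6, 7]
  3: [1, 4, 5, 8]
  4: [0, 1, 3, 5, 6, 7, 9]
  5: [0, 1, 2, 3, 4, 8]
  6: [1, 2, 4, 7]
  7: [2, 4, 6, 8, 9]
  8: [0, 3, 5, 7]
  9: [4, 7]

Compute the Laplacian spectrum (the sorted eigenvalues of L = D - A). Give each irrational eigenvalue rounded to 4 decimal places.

[0, 1.7355, 2.8648, 3.5096, 4.2107, 5.4906, 6, 6.4994, 7.0495, 8.6400]

Each diagonal entry of L is the vertex degree and each off-diagonal entry is -1 where an edge is present, 0 otherwise; in the order [0, 1, 2, 3, 4, 5, 6, 7, 8, 9] the diagonal is [4, 5, 5, 4, 7, 6, 4, 5, 4, 2]. Diagonalising L (or applying a numerical eigensolver to the 10x10 matrix) gives the spectrum above. The single zero eigenvalue shows the graph is connected. The largest eigenvalue, 8.6400, is at most the vertex count 10.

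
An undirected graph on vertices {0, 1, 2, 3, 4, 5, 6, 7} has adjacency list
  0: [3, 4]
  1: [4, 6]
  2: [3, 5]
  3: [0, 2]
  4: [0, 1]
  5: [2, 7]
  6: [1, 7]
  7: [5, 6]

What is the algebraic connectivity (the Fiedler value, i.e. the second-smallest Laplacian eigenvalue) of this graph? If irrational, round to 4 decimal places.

0.5858

Reading degrees in the order [0, 1, 2, 3, 4, 5, 6, 7] gives [2, 2, 2, 2, 2, 2, 2, 2]; set D = diag(2, 2, 2, 2, 2, 2, 2, 2) and form L = D - A. The smallest Laplacian eigenvalue is always 0. The next one, lambda_2 = 0.5858, measures how hard the graph is to disconnect: larger values mean better connectivity. There is one zero in the spectrum, matching the 1 component.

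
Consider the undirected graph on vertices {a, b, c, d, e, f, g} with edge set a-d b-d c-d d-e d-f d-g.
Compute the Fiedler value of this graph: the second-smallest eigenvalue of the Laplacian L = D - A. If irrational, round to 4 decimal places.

With the vertex order [a, b, c, d, e, f, g], the degrees are [1, 1, 1, 6, 1, 1, 1], giving D = diag(1, 1, 1, 6, 1, 1, 1) and L = D - A. Computing the eigenvalues of L and sorting gives [0, 1, 1, 1, 1, 1, 7]. The Fiedler value lambda_2 = 1 is strictly positive, so the graph is connected. There is one zero in the spectrum, matching the 1 component. The eigenvalues sum to 12, which equals trace(L) = 2|E|.

1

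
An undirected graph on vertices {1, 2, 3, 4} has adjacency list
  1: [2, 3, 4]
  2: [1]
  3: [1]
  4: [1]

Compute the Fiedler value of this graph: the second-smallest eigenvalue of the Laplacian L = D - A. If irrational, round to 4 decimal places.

1

Reading degrees in the order [1, 2, 3, 4] gives [3, 1, 1, 1]; set D = diag(3, 1, 1, 1) and form L = D - A. The sorted Laplacian eigenvalues are [0, 1, 1, 4]; the algebraic connectivity is the second entry, 1. The largest eigenvalue, 4, is at most the vertex count 4. There is one zero in the spectrum, matching the 1 component.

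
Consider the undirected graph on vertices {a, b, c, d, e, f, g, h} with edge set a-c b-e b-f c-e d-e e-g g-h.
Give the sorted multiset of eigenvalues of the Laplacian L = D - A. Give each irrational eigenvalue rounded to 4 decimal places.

Each diagonal entry of L is the vertex degree and each off-diagonal entry is -1 where an edge is present, 0 otherwise; in the order [a, b, c, d, e, f, g, h] the diagonal is [1, 2, 2, 1, 4, 1, 2, 1]. Diagonalising L (or applying a numerical eigensolver to the 8x8 matrix) gives the spectrum above. The single zero eigenvalue shows the graph is connected.

[0, 0.3820, 0.3820, 0.7639, 2, 2.6180, 2.6180, 5.2361]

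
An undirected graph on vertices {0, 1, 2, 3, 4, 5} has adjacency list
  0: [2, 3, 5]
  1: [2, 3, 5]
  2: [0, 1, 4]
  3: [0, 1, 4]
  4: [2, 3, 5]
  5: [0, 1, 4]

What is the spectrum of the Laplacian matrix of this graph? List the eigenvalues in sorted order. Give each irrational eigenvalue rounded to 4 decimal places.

[0, 3, 3, 3, 3, 6]

Each diagonal entry of L is the vertex degree and each off-diagonal entry is -1 where an edge is present, 0 otherwise; in the order [0, 1, 2, 3, 4, 5] the diagonal is [3, 3, 3, 3, 3, 3]. The multiplicity of 0 as a Laplacian eigenvalue equals the number of connected components. The single zero eigenvalue shows the graph is connected. The largest eigenvalue, 6, is at most the vertex count 6.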